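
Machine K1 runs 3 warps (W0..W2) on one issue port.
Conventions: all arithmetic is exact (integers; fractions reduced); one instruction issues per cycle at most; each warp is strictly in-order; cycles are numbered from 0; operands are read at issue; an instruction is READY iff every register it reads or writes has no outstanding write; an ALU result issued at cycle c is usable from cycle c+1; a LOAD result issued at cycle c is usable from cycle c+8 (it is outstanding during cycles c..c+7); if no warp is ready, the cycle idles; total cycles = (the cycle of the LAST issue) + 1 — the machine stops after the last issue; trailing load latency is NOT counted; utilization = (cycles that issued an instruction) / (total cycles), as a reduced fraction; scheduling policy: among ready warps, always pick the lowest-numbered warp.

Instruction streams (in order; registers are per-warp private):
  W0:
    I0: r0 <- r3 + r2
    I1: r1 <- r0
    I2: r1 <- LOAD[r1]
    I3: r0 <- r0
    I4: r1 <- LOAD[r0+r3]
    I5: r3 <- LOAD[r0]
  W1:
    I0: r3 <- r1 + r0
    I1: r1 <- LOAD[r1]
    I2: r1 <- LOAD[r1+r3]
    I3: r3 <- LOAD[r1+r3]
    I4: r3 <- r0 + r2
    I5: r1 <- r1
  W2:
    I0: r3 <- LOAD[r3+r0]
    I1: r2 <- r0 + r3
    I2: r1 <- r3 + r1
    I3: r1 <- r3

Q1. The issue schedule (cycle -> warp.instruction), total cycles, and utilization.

cycle 0: W0.I0
cycle 1: W0.I1
cycle 2: W0.I2
cycle 3: W0.I3
cycle 4: W1.I0
cycle 5: W1.I1
cycle 6: W2.I0
cycle 7: idle
cycle 8: idle
cycle 9: idle
cycle 10: W0.I4
cycle 11: W0.I5
cycle 12: idle
cycle 13: W1.I2
cycle 14: W2.I1
cycle 15: W2.I2
cycle 16: W2.I3
cycle 17: idle
cycle 18: idle
cycle 19: idle
cycle 20: idle
cycle 21: W1.I3
cycle 22: idle
cycle 23: idle
cycle 24: idle
cycle 25: idle
cycle 26: idle
cycle 27: idle
cycle 28: idle
cycle 29: W1.I4
cycle 30: W1.I5

Answer: 31 cycles, utilization 16/31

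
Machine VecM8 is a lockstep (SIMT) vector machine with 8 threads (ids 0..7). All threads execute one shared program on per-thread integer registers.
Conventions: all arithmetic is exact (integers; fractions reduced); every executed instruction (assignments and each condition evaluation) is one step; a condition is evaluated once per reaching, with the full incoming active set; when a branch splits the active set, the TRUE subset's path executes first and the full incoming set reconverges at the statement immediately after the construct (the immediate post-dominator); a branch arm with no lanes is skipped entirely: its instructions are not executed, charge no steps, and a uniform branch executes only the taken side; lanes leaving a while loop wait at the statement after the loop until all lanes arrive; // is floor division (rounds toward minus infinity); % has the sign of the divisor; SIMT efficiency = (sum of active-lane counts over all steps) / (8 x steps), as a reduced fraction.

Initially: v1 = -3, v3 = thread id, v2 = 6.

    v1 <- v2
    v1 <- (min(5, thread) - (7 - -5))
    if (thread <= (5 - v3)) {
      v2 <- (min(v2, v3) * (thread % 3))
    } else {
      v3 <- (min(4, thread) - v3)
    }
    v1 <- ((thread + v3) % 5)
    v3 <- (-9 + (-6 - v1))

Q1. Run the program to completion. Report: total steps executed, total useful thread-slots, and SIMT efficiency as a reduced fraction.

Answer: 7 steps, 48 useful, 6/7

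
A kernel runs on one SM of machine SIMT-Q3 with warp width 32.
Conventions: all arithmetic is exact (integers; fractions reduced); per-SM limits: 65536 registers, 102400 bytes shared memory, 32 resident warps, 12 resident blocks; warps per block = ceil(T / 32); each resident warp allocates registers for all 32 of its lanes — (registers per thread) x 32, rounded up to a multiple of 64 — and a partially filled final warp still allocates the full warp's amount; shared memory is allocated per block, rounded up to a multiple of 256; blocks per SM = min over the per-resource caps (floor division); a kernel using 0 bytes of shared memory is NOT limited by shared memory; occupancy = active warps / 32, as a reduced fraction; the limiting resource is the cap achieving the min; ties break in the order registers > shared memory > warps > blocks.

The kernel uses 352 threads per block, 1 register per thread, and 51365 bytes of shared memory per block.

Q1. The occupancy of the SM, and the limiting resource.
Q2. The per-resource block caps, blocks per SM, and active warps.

Answer: occupancy 11/32, limited by shared memory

registers: 93 blocks
shared memory: 1 block
warps: 2 blocks
blocks: 12 blocks

Answer: 1 block, 11 active warps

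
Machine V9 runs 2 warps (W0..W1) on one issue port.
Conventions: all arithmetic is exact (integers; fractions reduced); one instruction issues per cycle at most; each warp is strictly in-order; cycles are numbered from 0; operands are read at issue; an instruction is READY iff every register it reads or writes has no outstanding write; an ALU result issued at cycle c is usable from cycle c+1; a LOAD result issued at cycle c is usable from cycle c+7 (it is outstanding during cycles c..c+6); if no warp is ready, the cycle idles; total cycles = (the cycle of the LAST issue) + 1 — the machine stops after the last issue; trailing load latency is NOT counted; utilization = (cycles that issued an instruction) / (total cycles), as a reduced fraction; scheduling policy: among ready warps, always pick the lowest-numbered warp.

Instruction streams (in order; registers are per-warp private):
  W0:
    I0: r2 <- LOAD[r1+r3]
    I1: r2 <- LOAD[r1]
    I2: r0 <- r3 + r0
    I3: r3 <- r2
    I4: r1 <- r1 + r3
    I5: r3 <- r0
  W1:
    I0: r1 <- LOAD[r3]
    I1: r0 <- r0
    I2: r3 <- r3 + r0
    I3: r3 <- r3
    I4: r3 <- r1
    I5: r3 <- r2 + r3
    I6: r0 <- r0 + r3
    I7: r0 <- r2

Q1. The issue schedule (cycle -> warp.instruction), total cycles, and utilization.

cycle 0: W0.I0
cycle 1: W1.I0
cycle 2: W1.I1
cycle 3: W1.I2
cycle 4: W1.I3
cycle 5: idle
cycle 6: idle
cycle 7: W0.I1
cycle 8: W0.I2
cycle 9: W1.I4
cycle 10: W1.I5
cycle 11: W1.I6
cycle 12: W1.I7
cycle 13: idle
cycle 14: W0.I3
cycle 15: W0.I4
cycle 16: W0.I5

Answer: 17 cycles, utilization 14/17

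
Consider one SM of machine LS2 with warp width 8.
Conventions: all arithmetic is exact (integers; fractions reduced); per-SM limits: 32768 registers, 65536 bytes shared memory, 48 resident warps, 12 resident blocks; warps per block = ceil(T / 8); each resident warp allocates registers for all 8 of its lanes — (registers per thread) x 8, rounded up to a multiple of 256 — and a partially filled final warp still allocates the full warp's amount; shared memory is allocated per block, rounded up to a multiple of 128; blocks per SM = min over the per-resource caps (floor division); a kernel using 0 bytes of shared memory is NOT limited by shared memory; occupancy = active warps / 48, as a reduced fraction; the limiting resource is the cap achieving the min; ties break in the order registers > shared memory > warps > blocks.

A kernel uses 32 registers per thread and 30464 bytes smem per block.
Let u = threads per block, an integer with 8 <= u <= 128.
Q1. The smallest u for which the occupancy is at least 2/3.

Answer: u = 121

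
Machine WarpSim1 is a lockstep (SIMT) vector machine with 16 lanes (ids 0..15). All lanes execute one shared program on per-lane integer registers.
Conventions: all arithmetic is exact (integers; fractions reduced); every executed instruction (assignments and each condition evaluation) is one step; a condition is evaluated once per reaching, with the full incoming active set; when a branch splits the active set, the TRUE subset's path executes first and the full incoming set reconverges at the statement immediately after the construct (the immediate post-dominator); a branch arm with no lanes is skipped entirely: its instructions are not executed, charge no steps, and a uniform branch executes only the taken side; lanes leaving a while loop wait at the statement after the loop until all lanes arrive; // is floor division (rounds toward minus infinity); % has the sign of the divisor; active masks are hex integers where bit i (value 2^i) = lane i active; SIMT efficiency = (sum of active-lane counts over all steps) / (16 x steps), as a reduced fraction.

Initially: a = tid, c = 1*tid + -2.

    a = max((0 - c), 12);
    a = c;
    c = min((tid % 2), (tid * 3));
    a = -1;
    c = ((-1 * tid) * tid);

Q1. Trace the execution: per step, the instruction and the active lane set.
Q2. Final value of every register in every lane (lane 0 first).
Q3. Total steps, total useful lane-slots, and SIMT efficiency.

step 0: a <- max((0 - c), 12)        0xffff
step 1: a <- c                       0xffff
step 2: c <- min((tid % 2), (tid * 3)) 0xffff
step 3: a <- -1                      0xffff
step 4: c <- ((-1 * tid) * tid)      0xffff

Answer: 5 steps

a: -1,-1,-1,-1,-1,-1,-1,-1,-1,-1,-1,-1,-1,-1,-1,-1
c: 0,-1,-4,-9,-16,-25,-36,-49,-64,-81,-100,-121,-144,-169,-196,-225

steps = 5; useful = 80; efficiency = 80/80 = 1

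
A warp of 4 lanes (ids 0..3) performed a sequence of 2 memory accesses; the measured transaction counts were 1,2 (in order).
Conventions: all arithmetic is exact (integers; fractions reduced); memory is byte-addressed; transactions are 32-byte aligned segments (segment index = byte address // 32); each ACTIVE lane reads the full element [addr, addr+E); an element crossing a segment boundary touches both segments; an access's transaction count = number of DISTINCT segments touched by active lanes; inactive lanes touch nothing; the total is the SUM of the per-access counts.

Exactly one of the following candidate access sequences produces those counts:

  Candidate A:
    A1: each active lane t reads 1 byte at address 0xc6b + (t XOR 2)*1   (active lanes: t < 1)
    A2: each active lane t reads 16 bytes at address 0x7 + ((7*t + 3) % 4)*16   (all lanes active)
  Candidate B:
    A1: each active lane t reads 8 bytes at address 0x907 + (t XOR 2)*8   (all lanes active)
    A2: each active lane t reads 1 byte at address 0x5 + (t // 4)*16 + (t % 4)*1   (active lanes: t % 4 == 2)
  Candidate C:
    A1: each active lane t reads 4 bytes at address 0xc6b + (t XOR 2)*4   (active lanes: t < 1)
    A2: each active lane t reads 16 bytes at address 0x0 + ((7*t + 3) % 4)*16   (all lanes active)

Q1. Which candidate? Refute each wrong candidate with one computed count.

A: A2 gives 3 transactions, not 2
B: A1 gives 2 transactions, not 1
C: all counts match (1,2)

Answer: C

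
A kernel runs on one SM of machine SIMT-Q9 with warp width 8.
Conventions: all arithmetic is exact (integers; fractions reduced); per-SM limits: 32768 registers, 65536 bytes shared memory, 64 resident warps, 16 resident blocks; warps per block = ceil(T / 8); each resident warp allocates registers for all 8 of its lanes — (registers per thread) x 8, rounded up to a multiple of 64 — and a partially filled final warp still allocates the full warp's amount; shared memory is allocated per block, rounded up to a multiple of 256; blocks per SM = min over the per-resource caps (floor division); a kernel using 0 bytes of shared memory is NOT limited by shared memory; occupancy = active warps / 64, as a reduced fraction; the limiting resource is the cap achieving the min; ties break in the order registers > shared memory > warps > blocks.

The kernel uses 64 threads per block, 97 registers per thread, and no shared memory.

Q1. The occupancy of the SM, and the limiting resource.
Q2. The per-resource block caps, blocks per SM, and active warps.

Answer: occupancy 1/2, limited by registers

registers: 4 blocks
shared memory: no limit (kernel uses none)
warps: 8 blocks
blocks: 16 blocks

Answer: 4 blocks, 32 active warps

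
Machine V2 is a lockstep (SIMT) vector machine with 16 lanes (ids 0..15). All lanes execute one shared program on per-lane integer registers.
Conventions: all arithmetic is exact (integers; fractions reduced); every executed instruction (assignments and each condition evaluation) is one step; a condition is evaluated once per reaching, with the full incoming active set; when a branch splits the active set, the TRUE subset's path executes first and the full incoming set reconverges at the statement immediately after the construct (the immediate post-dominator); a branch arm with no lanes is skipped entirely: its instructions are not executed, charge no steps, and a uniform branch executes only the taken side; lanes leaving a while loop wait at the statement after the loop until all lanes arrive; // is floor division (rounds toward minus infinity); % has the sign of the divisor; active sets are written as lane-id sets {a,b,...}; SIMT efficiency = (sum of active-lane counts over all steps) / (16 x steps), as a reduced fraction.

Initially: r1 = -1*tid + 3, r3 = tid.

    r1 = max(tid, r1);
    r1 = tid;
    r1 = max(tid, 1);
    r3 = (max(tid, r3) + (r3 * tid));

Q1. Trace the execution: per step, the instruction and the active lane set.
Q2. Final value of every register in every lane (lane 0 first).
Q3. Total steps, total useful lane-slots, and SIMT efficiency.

step 0: r1 <- max(tid, r1)           {0,1,2,3,4,5,6,7,8,9,10,11,12,13,14,15}
step 1: r1 <- tid                    {0,1,2,3,4,5,6,7,8,9,10,11,12,13,14,15}
step 2: r1 <- max(tid, 1)            {0,1,2,3,4,5,6,7,8,9,10,11,12,13,14,15}
step 3: r3 <- (max(tid, r3) + (r3 * tid)) {0,1,2,3,4,5,6,7,8,9,10,11,12,13,14,15}

Answer: 4 steps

r1: 1,1,2,3,4,5,6,7,8,9,10,11,12,13,14,15
r3: 0,2,6,12,20,30,42,56,72,90,110,132,156,182,210,240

steps = 4; useful = 64; efficiency = 64/64 = 1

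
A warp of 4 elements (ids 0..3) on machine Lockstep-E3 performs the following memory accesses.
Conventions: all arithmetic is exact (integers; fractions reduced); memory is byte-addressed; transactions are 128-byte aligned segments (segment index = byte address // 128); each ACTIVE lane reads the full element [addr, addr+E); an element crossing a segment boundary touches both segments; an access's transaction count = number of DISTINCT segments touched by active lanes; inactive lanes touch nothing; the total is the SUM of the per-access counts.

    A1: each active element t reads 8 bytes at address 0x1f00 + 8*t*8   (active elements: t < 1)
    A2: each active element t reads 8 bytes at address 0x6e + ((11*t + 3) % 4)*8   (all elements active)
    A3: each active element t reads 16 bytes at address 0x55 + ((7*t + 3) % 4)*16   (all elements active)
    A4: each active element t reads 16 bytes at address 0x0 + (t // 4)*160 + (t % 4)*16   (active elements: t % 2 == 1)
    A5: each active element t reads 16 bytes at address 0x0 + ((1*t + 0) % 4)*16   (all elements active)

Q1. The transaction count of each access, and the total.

A1: 1 transaction
A2: 2 transactions
A3: 2 transactions
A4: 1 transaction
A5: 1 transaction

Answer: 1,2,2,1,1; total 7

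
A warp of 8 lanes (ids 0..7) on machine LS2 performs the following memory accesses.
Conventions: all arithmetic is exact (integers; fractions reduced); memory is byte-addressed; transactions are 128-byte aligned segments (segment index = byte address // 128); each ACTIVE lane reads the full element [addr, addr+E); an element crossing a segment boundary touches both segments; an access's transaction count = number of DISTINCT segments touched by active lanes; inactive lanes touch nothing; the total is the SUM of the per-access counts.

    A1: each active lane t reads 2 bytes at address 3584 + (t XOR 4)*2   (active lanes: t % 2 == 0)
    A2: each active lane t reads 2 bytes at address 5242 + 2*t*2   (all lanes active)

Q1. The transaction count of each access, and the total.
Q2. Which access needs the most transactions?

A1: 1 transaction
A2: 2 transactions

Answer: 1,2; total 3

Answer: A2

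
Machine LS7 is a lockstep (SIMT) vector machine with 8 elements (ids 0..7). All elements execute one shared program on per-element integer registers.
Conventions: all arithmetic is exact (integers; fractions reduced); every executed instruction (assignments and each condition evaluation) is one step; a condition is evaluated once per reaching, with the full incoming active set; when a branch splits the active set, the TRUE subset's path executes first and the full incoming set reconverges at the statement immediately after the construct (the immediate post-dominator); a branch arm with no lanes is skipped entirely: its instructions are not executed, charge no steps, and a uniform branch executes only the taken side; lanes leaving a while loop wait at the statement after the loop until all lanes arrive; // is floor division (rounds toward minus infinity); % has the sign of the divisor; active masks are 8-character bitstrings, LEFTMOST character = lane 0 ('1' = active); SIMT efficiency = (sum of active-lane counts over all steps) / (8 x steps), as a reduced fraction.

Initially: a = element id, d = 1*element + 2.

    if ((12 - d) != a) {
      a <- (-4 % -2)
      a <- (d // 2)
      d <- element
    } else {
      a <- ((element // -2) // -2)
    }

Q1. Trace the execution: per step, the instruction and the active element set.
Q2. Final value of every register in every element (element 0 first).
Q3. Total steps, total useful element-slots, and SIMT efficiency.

step 0: eval ((12 - d) != a)         11111111
step 1: a <- (-4 % -2)               11111011
step 2: a <- (d // 2)                11111011
step 3: d <- element                 11111011
step 4: a <- ((element // -2) // -2) 00000100

Answer: 5 steps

a: 1,1,2,2,3,1,4,4
d: 0,1,2,3,4,7,6,7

steps = 5; useful = 30; efficiency = 30/40 = 3/4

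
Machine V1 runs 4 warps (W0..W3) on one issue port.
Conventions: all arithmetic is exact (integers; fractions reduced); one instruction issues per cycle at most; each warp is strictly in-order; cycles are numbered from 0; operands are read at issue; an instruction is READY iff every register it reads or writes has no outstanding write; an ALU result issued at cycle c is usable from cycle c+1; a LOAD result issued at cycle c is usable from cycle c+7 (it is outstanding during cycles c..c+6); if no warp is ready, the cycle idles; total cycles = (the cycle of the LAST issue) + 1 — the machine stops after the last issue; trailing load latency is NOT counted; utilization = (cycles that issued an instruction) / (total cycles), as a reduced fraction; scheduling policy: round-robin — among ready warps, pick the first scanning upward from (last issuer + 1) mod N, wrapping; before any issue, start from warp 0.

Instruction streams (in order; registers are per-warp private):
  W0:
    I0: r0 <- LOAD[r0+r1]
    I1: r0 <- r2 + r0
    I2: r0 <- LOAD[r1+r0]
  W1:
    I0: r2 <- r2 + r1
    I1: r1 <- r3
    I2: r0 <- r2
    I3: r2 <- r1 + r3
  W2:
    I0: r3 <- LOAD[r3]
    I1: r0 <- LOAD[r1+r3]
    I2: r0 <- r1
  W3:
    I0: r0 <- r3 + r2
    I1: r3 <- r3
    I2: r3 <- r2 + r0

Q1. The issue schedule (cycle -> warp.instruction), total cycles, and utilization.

cycle 0: W0.I0
cycle 1: W1.I0
cycle 2: W2.I0
cycle 3: W3.I0
cycle 4: W1.I1
cycle 5: W3.I1
cycle 6: W1.I2
cycle 7: W3.I2
cycle 8: W0.I1
cycle 9: W1.I3
cycle 10: W2.I1
cycle 11: W0.I2
cycle 12: idle
cycle 13: idle
cycle 14: idle
cycle 15: idle
cycle 16: idle
cycle 17: W2.I2

Answer: 18 cycles, utilization 13/18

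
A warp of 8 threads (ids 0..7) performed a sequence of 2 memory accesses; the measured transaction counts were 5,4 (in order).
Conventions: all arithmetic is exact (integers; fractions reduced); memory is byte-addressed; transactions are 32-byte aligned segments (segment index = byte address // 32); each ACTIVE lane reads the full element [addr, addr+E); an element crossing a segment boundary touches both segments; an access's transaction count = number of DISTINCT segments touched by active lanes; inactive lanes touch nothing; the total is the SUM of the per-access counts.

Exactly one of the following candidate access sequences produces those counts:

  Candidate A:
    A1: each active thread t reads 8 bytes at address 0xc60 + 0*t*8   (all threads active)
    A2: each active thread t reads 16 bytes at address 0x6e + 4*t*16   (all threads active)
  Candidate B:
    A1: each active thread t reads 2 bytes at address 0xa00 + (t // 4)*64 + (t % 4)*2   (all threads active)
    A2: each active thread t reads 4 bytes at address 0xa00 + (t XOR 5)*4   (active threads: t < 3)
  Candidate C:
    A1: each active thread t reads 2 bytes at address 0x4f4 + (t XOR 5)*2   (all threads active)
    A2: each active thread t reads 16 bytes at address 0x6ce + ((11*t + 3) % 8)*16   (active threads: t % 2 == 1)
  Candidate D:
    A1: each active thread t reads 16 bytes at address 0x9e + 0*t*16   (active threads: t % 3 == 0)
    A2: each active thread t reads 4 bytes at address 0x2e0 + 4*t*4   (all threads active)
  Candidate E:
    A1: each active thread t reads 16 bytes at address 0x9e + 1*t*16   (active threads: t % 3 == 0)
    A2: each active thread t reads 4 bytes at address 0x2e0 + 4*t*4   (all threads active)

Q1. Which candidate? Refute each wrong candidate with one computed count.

A: A1 gives 1 transaction, not 5
B: A1 gives 2 transactions, not 5
C: A1 gives 2 transactions, not 5
D: A1 gives 2 transactions, not 5
E: all counts match (5,4)

Answer: E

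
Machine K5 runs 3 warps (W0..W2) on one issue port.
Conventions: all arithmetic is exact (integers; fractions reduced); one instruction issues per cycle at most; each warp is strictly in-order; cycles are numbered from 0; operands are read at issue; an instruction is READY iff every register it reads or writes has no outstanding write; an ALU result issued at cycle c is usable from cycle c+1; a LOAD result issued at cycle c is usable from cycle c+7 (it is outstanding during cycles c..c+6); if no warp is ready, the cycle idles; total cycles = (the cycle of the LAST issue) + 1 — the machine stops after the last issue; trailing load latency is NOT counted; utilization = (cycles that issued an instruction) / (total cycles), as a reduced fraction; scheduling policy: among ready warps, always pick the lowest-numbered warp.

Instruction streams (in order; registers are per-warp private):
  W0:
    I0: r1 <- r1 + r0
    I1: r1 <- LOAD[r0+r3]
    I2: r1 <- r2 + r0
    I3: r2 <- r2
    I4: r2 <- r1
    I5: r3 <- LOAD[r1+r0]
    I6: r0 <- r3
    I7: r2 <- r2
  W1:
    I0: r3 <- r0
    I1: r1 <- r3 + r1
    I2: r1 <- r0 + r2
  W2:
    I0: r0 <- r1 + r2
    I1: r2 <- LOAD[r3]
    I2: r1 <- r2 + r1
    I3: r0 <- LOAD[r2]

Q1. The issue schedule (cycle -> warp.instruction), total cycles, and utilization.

cycle 0: W0.I0
cycle 1: W0.I1
cycle 2: W1.I0
cycle 3: W1.I1
cycle 4: W1.I2
cycle 5: W2.I0
cycle 6: W2.I1
cycle 7: idle
cycle 8: W0.I2
cycle 9: W0.I3
cycle 10: W0.I4
cycle 11: W0.I5
cycle 12: idle
cycle 13: W2.I2
cycle 14: W2.I3
cycle 15: idle
cycle 16: idle
cycle 17: idle
cycle 18: W0.I6
cycle 19: W0.I7

Answer: 20 cycles, utilization 3/4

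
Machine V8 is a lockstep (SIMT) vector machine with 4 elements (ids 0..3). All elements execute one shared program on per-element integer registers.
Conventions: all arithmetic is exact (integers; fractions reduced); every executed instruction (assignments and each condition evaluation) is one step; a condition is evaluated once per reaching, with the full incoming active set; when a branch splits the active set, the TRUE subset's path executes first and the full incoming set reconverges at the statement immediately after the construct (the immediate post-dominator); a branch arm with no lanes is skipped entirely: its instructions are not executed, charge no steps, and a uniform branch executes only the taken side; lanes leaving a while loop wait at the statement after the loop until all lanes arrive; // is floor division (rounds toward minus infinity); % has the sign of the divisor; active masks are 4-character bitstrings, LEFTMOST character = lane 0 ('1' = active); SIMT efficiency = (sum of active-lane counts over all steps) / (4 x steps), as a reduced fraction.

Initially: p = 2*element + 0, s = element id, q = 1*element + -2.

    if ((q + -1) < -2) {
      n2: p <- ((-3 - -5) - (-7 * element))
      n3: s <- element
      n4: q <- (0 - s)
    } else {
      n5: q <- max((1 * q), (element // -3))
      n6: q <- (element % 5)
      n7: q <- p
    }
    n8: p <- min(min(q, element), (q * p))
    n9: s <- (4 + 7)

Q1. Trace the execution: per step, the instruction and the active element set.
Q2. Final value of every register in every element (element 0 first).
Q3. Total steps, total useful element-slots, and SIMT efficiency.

step 0: eval ((q + -1) < -2)         1111
step 1: p <- ((-3 - -5) - (-7 * element)) 1000
step 2: s <- element                 1000
step 3: q <- (0 - s)                 1000
step 4: q <- max((1 * q), (element // -3)) 0111
step 5: q <- (element % 5)           0111
step 6: q <- p                       0111
step 7: p <- min(min(q, element), (q * p)) 1111
step 8: s <- (4 + 7)                 1111

Answer: 9 steps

p: 0,1,2,3
s: 11,11,11,11
q: 0,2,4,6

steps = 9; useful = 24; efficiency = 24/36 = 2/3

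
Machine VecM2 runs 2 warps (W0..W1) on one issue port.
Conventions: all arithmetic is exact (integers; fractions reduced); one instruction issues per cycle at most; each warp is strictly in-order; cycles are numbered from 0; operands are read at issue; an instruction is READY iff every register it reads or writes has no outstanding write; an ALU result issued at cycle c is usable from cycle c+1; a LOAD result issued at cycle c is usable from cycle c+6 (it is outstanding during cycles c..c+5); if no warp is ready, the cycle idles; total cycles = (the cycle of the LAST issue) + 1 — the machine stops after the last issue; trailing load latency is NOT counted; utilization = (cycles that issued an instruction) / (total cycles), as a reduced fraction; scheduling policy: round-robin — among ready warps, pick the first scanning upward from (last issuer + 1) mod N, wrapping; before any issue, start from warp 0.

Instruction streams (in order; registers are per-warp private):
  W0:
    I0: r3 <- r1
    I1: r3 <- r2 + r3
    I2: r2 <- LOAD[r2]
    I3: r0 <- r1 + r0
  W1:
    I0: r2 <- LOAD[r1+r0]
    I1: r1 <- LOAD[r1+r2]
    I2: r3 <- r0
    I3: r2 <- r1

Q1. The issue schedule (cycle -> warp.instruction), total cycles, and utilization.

cycle 0: W0.I0
cycle 1: W1.I0
cycle 2: W0.I1
cycle 3: W0.I2
cycle 4: W0.I3
cycle 5: idle
cycle 6: idle
cycle 7: W1.I1
cycle 8: W1.I2
cycle 9: idle
cycle 10: idle
cycle 11: idle
cycle 12: idle
cycle 13: W1.I3

Answer: 14 cycles, utilization 4/7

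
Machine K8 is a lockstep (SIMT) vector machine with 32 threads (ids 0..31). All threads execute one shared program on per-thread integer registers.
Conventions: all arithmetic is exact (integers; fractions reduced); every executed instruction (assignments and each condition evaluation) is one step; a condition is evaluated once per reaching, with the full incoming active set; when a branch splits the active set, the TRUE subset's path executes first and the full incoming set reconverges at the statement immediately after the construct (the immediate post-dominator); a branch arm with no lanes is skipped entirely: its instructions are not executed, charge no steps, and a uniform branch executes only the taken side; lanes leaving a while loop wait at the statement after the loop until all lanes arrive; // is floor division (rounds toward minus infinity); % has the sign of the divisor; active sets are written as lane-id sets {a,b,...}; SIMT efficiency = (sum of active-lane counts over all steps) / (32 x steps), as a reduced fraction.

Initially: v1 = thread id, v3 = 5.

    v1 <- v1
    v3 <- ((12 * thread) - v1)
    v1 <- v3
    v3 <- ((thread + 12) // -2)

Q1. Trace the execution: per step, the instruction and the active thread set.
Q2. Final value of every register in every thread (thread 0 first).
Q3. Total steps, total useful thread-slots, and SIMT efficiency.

step 0: v1 <- v1                     {0,1,2,3,4,5,6,7,8,9,10,11,12,13,14,15,16,17,18,19,20,21,22,23,24,25,26,27,28,29,30,31}
step 1: v3 <- ((12 * thread) - v1)   {0,1,2,3,4,5,6,7,8,9,10,11,12,13,14,15,16,17,18,19,20,21,22,23,24,25,26,27,28,29,30,31}
step 2: v1 <- v3                     {0,1,2,3,4,5,6,7,8,9,10,11,12,13,14,15,16,17,18,19,20,21,22,23,24,25,26,27,28,29,30,31}
step 3: v3 <- ((thread + 12) // -2)  {0,1,2,3,4,5,6,7,8,9,10,11,12,13,14,15,16,17,18,19,20,21,22,23,24,25,26,27,28,29,30,31}

Answer: 4 steps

v1: 0,11,22,33,44,55,66,77,88,99,110,121,132,143,154,165,176,187,198,209,220,231,242,253,264,275,286,297,308,319,330,341
v3: -6,-7,-7,-8,-8,-9,-9,-10,-10,-11,-11,-12,-12,-13,-13,-14,-14,-15,-15,-16,-16,-17,-17,-18,-18,-19,-19,-20,-20,-21,-21,-22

steps = 4; useful = 128; efficiency = 128/128 = 1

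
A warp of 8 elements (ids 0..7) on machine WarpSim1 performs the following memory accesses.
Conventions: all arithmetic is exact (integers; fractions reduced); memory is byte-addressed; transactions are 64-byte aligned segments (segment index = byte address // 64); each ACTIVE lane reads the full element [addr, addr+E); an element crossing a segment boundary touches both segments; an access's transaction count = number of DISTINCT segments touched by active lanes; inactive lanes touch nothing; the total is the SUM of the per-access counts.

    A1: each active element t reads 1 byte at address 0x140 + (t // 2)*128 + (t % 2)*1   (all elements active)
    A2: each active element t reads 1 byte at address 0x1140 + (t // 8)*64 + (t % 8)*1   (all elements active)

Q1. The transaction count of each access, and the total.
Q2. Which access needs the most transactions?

A1: 4 transactions
A2: 1 transaction

Answer: 4,1; total 5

Answer: A1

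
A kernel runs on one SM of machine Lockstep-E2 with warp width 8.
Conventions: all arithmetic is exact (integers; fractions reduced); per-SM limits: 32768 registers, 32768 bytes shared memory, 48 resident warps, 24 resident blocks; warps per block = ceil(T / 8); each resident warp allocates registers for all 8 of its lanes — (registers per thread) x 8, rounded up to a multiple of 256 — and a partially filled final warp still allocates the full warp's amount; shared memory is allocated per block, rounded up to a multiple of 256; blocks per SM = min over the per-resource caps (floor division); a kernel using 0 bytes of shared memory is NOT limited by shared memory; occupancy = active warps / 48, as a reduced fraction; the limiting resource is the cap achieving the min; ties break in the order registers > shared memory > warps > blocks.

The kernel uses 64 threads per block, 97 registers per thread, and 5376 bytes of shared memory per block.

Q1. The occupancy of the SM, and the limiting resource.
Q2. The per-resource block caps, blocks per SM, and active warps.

Answer: occupancy 2/3, limited by registers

registers: 4 blocks
shared memory: 6 blocks
warps: 6 blocks
blocks: 24 blocks

Answer: 4 blocks, 32 active warps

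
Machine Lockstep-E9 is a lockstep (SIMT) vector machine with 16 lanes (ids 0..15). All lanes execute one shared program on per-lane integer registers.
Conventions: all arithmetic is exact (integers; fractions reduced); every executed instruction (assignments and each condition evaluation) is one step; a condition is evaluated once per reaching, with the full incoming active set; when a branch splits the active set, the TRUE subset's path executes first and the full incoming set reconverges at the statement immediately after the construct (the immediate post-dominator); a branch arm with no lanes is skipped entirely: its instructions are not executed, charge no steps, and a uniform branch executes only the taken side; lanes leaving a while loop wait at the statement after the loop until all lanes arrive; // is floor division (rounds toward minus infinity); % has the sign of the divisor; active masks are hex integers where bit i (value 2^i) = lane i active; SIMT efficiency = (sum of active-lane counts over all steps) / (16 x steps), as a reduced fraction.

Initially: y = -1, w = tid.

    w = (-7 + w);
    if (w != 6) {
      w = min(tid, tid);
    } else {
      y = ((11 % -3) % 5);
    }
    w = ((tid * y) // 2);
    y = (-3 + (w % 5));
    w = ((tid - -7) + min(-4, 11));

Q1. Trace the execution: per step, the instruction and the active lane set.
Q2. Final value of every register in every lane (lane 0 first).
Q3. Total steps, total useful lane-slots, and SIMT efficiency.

step 0: w <- (-7 + w)                0xffff
step 1: eval (w != 6)                0xffff
step 2: w <- min(tid, tid)           0xdfff
step 3: y <- ((11 % -3) % 5)         0x2000
step 4: w <- ((tid * y) // 2)        0xffff
step 5: y <- (-3 + (w % 5))          0xffff
step 6: w <- ((tid - -7) + min(-4, 11)) 0xffff

Answer: 7 steps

y: -3,1,1,0,0,-1,-1,-2,-2,-3,-3,1,1,-2,0,-1
w: 3,4,5,6,7,8,9,10,11,12,13,14,15,16,17,18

steps = 7; useful = 96; efficiency = 96/112 = 6/7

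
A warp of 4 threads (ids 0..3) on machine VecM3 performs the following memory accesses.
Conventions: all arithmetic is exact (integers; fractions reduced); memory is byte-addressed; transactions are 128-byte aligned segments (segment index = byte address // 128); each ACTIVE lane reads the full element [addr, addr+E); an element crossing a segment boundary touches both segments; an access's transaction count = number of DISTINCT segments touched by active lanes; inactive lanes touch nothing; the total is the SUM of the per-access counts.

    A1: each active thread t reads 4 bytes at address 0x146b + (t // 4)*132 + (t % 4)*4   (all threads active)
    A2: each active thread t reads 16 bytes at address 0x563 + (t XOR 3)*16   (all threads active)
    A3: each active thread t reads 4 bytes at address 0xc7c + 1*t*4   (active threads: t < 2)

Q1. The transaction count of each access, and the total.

A1: 1 transaction
A2: 2 transactions
A3: 2 transactions

Answer: 1,2,2; total 5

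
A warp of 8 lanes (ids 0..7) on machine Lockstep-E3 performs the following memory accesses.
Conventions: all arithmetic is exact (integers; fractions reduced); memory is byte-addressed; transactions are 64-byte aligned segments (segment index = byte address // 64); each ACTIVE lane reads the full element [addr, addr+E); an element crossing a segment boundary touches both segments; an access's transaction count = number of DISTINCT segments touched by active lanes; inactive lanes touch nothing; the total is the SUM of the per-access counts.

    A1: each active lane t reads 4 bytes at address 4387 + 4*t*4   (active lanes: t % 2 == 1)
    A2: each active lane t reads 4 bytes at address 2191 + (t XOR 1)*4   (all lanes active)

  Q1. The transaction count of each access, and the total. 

A1: 3 transactions
A2: 1 transaction

Answer: 3,1; total 4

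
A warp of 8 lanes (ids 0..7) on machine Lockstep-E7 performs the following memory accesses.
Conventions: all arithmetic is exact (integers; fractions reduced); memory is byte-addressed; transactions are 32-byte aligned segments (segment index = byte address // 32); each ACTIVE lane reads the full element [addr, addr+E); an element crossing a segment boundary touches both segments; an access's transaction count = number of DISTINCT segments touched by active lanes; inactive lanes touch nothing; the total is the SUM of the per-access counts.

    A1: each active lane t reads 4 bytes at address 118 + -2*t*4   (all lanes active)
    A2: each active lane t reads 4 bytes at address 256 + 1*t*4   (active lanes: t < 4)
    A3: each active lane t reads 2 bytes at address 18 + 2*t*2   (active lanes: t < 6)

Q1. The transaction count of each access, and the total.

A1: 3 transactions
A2: 1 transaction
A3: 2 transactions

Answer: 3,1,2; total 6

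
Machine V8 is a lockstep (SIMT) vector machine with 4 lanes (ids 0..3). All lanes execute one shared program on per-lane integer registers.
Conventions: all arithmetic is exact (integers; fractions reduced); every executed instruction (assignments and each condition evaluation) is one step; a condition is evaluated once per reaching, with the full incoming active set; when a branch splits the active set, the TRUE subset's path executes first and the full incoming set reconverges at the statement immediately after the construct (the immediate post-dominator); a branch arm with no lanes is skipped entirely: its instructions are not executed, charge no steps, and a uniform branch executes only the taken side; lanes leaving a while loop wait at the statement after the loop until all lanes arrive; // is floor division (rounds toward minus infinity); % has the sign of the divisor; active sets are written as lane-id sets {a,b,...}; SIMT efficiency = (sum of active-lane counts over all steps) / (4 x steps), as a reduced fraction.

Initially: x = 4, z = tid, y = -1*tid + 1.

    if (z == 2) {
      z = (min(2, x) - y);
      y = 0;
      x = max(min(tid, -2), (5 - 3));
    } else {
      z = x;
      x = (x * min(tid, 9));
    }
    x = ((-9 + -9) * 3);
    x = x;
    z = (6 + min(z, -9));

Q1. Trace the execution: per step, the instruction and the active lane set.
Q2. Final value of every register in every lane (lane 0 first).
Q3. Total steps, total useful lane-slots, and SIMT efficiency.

step 0: eval (z == 2)                {0,1,2,3}
step 1: z <- (min(2, x) - y)         {2}
step 2: y <- 0                       {2}
step 3: x <- max(min(tid, -2), (5 - 3)) {2}
step 4: z <- x                       {0,1,3}
step 5: x <- (x * min(tid, 9))       {0,1,3}
step 6: x <- ((-9 + -9) * 3)         {0,1,2,3}
step 7: x <- x                       {0,1,2,3}
step 8: z <- (6 + min(z, -9))        {0,1,2,3}

Answer: 9 steps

x: -54,-54,-54,-54
z: -3,-3,-3,-3
y: 1,0,0,-2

steps = 9; useful = 25; efficiency = 25/36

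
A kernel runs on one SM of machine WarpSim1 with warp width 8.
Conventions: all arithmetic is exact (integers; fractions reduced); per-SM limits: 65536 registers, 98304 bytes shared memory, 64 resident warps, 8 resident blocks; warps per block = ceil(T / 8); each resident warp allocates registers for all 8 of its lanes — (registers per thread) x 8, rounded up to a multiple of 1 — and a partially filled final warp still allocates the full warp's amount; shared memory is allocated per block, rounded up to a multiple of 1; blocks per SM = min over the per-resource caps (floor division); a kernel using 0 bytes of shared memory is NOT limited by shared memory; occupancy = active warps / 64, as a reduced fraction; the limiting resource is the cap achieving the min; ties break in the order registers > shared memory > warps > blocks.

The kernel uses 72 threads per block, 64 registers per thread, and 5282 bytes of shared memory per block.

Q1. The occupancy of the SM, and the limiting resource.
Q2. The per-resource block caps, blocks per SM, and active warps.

Answer: occupancy 63/64, limited by warps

registers: 14 blocks
shared memory: 18 blocks
warps: 7 blocks
blocks: 8 blocks

Answer: 7 blocks, 63 active warps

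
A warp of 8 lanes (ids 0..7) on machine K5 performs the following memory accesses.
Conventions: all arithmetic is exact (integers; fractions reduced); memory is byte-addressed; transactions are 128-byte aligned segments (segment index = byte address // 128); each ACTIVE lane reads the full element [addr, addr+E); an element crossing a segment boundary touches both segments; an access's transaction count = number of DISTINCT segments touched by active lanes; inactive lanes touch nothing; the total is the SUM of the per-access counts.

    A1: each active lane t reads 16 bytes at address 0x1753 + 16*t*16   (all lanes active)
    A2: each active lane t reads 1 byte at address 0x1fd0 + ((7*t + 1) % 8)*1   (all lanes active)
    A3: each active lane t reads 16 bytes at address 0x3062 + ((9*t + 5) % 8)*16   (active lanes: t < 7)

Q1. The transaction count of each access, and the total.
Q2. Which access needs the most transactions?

A1: 8 transactions
A2: 1 transaction
A3: 2 transactions

Answer: 8,1,2; total 11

Answer: A1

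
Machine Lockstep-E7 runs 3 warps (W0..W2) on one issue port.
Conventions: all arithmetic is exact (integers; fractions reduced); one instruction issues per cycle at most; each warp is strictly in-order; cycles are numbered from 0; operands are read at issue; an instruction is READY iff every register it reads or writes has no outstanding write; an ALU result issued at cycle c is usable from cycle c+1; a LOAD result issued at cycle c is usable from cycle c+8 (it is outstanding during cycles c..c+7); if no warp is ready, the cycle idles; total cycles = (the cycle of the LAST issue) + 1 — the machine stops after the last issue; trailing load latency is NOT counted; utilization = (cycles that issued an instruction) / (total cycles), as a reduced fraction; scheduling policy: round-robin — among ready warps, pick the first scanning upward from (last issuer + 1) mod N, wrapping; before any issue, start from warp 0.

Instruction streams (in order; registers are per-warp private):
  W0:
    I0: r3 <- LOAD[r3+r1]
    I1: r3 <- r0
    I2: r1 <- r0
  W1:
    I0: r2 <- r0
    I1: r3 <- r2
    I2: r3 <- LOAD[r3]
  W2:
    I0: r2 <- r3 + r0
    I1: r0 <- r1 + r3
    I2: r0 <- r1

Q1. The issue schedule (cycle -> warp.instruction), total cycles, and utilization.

cycle 0: W0.I0
cycle 1: W1.I0
cycle 2: W2.I0
cycle 3: W1.I1
cycle 4: W2.I1
cycle 5: W1.I2
cycle 6: W2.I2
cycle 7: idle
cycle 8: W0.I1
cycle 9: W0.I2

Answer: 10 cycles, utilization 9/10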